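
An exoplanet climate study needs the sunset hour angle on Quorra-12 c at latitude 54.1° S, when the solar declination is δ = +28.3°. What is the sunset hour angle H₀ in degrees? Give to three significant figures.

H₀ = 41.9°

cos H₀ = −tan φ · tan δ = −tan(-54.1°) × tan(+28.300°) = 0.7438, so H₀ = 0.7320 rad = 41.94°.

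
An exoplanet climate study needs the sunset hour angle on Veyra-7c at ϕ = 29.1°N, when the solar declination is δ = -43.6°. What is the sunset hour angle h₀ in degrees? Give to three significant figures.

h₀ = 58.0°

cos h₀ = −tan ϕ · tan δ = −tan(+29.1°) × tan(-43.600°) = 0.5300, so h₀ = 1.0122 rad = 57.99°.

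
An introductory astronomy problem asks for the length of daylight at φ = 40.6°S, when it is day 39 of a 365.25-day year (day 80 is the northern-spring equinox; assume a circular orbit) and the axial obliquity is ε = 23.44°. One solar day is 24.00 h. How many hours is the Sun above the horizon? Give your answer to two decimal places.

Solar longitude: λ_s = 360° × (39 − 80)/365.25 = -40.411°, i.e. -40.411° + 360° = 319.589°.
sin δ = sin 23.44° × sin 319.589° = -0.25787, so δ = -14.944°.
cos H₀ = −tan φ · tan δ = −tan(-40.6°) × tan(-14.944°) = -0.2288, so H₀ = 1.8016 rad = 103.22°.
Daylight = 2H₀/(2π) × 24.00 h = (1.8016/π) × 24.00 = 13.76 h.

13.76 h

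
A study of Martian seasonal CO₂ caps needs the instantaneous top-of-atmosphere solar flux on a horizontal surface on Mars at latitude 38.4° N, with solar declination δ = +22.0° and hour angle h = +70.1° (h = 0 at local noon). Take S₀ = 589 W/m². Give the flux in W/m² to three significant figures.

283 W/m²

cos θ_z = sin φ sin δ + cos φ cos δ cos h = 0.232686 + 0.247329 = 0.480015.
Flux = S₀ · cos θ_z = 589 × 0.480015 = 282.7 W/m².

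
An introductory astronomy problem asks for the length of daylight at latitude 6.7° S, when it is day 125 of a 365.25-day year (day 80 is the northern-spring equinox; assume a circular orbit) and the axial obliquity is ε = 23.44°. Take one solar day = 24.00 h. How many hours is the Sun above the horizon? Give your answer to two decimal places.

Solar longitude: L_s = 360° × (125 − 80)/365.25 = 44.353°.
sin δ = sin 23.44° × sin 44.353° = 0.27809, so δ = +16.146°.
cos h₀ = −tan ϕ · tan δ = −tan(-6.7°) × tan(+16.146°) = 0.0340, so h₀ = 1.5368 rad = 88.05°.
Daylight = 2h₀/(2π) × 24.00 h = (1.5368/π) × 24.00 = 11.74 h.

11.74 h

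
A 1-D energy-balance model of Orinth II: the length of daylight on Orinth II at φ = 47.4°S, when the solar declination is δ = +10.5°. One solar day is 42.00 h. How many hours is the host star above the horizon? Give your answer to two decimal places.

18.29 h

cos H₀ = −tan φ · tan δ = −tan(-47.4°) × tan(+10.500°) = 0.2016, so H₀ = 1.3679 rad = 78.37°.
Daylight = 2H₀/(2π) × 42.00 h = (1.3679/π) × 42.00 = 18.29 h.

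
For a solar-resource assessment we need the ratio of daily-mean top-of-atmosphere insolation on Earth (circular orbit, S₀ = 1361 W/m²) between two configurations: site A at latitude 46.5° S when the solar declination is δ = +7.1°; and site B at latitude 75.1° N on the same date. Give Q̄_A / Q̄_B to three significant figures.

Q̄_A / Q̄_B ≈ 1.16

— Configuration A (φ=-46.5°):
cos H₀ = −tan(-46.5°) tan(+7.100°) = 0.1313, H₀ = 1.4392 rad.
Bracket: H₀ sin φ sin δ + cos φ cos δ sin H₀ = 1.4392×-0.72537×0.12360 + 0.68835×0.99233×0.99135 = -0.129033 + 0.677162 = 0.548129.
Q̄ = (S₀/π) × [bracket] = (1361/π) × 0.548129 = 237.46 W/m².
— Configuration B (φ=+75.1°):
cos H₀ = −tan(+75.1°) tan(+7.100°) = -0.4681, H₀ = 2.0580 rad.
Bracket: H₀ sin φ sin δ + cos φ cos δ sin H₀ = 2.0580×0.96638×0.12360 + 0.25713×0.99233×0.88367 = 0.245817 + 0.225475 = 0.471292.
Q̄ = (S₀/π) × [bracket] = (1361/π) × 0.471292 = 204.17 W/m².
Ratio Q̄_A / Q̄_B = 237.46 / 204.17 = 1.163.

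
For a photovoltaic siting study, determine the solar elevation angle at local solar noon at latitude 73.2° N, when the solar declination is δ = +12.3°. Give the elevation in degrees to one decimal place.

At local noon the hour angle is zero, so the zenith angle equals |φ − δ| = |+73.2° − (+12.300°)| = 60.900°.
Elevation = 90° − 60.900° = 29.1°.

29.1°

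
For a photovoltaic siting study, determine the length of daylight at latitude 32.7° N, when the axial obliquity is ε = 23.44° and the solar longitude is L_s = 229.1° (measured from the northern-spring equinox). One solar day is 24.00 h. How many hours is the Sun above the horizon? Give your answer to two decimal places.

Solar declination: sin δ = sin ε · sin L_s = sin 23.44° × sin 229.1° = -0.30067, so δ = -17.498°.
cos h₀ = −tan ϕ · tan δ = −tan(+32.7°) × tan(-17.498°) = 0.2024, so h₀ = 1.3670 rad = 78.32°.
Daylight = 2h₀/(2π) × 24.00 h = (1.3670/π) × 24.00 = 10.44 h.

10.44 h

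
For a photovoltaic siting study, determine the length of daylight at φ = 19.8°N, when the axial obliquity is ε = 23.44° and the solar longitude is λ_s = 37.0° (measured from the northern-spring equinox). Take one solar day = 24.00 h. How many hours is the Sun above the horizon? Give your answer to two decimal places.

Solar declination: sin δ = sin ε · sin λ_s = sin 23.44° × sin 37.0° = 0.23940, so δ = +13.851°.
cos H₀ = −tan φ · tan δ = −tan(+19.8°) × tan(+13.851°) = -0.0888, so H₀ = 1.6597 rad = 95.09°.
Daylight = 2H₀/(2π) × 24.00 h = (1.6597/π) × 24.00 = 12.68 h.

12.68 h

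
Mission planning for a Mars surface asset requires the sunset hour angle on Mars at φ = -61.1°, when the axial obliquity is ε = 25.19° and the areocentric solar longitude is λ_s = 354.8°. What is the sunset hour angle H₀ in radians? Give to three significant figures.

H₀ = 1.64 rad

sin δ = sin 25.19° × sin 354.8° = -0.03858, so δ = -2.211°.
cos H₀ = −tan φ · tan δ = −tan(-61.1°) × tan(-2.211°) = -0.0699, so H₀ = 1.6408 rad = 94.01°.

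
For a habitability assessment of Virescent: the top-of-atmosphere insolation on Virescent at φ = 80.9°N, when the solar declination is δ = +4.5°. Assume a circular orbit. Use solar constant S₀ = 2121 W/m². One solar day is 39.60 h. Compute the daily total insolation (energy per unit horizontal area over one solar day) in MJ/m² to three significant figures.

cos H₀ = −tan(+80.9°) tan(+4.500°) = -0.4914, H₀ = 2.0844 rad.
Bracket: H₀ sin φ sin δ + cos φ cos δ sin H₀ = 2.0844×0.98741×0.07846 + 0.15816×0.99692×0.87096 = 0.161483 + 0.137327 = 0.298810.
Q̄ = (S₀/π) × [bracket] = (2121/π) × 0.298810 = 201.74 W/m².
Daily total = Q̄ × 39.60 h × 3600 s/h = 201.74 × 39.60 × 3600 / 10⁶ = 28.76 MJ/m².

28.8 MJ/m²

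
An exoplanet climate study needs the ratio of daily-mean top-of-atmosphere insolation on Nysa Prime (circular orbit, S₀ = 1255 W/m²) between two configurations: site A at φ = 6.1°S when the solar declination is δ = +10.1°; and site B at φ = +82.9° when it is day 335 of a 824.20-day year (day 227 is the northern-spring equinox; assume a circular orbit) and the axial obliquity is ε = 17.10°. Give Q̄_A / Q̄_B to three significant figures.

— Configuration A (φ=-6.1°):
cos H₀ = −tan(-6.1°) tan(+10.100°) = 0.0190, H₀ = 1.5518 rad.
Bracket: H₀ sin φ sin δ + cos φ cos δ sin H₀ = 1.5518×-0.10626×0.17537 + 0.99434×0.98450×0.99982 = -0.028918 + 0.978752 = 0.949834.
Q̄ = (S₀/π) × [bracket] = (1255/π) × 0.949834 = 379.44 W/m².
— Configuration B (φ=+82.9°):
Solar longitude: λ_s = 360° × (335 − 227)/824.20 = 47.173°.
sin δ = sin 17.10° × sin 47.173° = 0.21565, so δ = +12.454°.
cos H₀ = −tan(+82.9°) tan(+12.454°) = -1.7731 ≤ −1 ⇒ polar day, H₀ = π.
Bracket: H₀ sin φ sin δ + cos φ cos δ sin H₀ = 3.1416×0.99233×0.21565 + 0.12360×0.97647×0.00000 = 0.672290 + 0.000000 = 0.672290.
Q̄ = (S₀/π) × [bracket] = (1255/π) × 0.672290 = 268.57 W/m².
Ratio Q̄_A / Q̄_B = 379.44 / 268.57 = 1.413.

Q̄_A / Q̄_B ≈ 1.41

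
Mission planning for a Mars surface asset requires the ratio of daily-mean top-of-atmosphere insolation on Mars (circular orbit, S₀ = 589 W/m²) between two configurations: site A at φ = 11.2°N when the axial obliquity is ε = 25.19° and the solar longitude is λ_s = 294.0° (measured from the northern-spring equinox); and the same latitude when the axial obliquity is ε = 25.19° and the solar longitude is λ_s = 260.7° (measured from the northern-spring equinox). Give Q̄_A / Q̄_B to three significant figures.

— Configuration A (φ=+11.2°):
Solar declination: sin δ = sin ε · sin λ_s = sin 25.19° × sin 294.0° = -0.38882, so δ = -22.881°.
cos H₀ = −tan(+11.2°) tan(-22.881°) = 0.0836, H₀ = 1.4871 rad.
Bracket: H₀ sin φ sin δ + cos φ cos δ sin H₀ = 1.4871×0.19423×-0.38882 + 0.98096×0.92131×0.99650 = -0.112307 + 0.900605 = 0.788298.
Q̄ = (S₀/π) × [bracket] = (589/π) × 0.788298 = 147.79 W/m².
— Configuration B (φ=+11.2°):
Solar declination: sin δ = sin ε · sin λ_s = sin 25.19° × sin 260.7° = -0.42003, so δ = -24.836°.
cos H₀ = −tan(+11.2°) tan(-24.836°) = 0.0916, H₀ = 1.4790 rad.
Bracket: H₀ sin φ sin δ + cos φ cos δ sin H₀ = 1.4790×0.19423×-0.42003 + 0.98096×0.90751×0.99579 = -0.120660 + 0.886483 = 0.765823.
Q̄ = (S₀/π) × [bracket] = (589/π) × 0.765823 = 143.58 W/m².
Ratio Q̄_A / Q̄_B = 147.79 / 143.58 = 1.029.

Q̄_A / Q̄_B ≈ 1.03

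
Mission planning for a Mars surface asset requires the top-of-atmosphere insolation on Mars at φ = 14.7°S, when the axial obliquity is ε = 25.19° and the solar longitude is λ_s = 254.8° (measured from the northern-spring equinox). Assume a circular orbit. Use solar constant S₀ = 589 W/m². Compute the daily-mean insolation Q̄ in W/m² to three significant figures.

Solar declination: sin δ = sin ε · sin λ_s = sin 25.19° × sin 254.8° = -0.41073, so δ = -24.251°.
cos H₀ = −tan(-14.7°) tan(-24.251°) = -0.1182, H₀ = 1.6893 rad.
Bracket: H₀ sin φ sin δ + cos φ cos δ sin H₀ = 1.6893×-0.25376×-0.41073 + 0.96727×0.91176×0.99299 = 0.176070 + 0.875736 = 1.051806.
Q̄ = (S₀/π) × [bracket] = (589/π) × 1.051806 = 197.2 W/m².

Q̄ ≈ 197 W/m²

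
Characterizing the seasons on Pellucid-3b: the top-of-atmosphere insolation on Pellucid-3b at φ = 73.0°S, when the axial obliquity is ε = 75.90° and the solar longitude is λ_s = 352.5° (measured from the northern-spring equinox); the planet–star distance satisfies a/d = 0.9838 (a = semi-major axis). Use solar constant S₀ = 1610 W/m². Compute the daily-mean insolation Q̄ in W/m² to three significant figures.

Solar declination: sin δ = sin ε · sin λ_s = sin 75.90° × sin 352.5° = -0.12659, so δ = -7.273°.
cos H₀ = −tan(-73.0°) tan(-7.273°) = -0.4174, H₀ = 2.0014 rad.
Bracket: H₀ sin φ sin δ + cos φ cos δ sin H₀ = 2.0014×-0.95630×-0.12659 + 0.29237×0.99195×0.90871 = 0.242286 + 0.263541 = 0.505827.
Inverse-square distance factor (a/d)² = 0.9838² = 0.967862.
Q̄ = (S₀/π) × 0.967862 × [bracket] = (1610/π) × 0.967862 × 0.505827 = 250.9 W/m².

Q̄ ≈ 251 W/m²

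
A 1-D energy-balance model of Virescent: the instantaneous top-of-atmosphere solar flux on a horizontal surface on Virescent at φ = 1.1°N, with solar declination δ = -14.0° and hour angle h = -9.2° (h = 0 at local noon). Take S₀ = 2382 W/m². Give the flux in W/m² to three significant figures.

cos θ_z = sin φ sin δ + cos φ cos δ cos h = -0.004644 + 0.957638 = 0.952994.
Flux = S₀ · cos θ_z = 2382 × 0.952994 = 2270 W/m².

2.27e+03 W/m²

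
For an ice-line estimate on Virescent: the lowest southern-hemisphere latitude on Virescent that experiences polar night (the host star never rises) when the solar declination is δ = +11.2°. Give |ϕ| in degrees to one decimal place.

Polar night requires cos h₀ = −tan ϕ tan δ ≥ 1, i.e. tan ϕ tan δ ≤ −1.
The boundary is |tan ϕ| · |tan δ| = 1, so |ϕ| = 90° − |δ| = 90° − 11.2° = 78.8° in the southern hemisphere.

|ϕ| = 78.8°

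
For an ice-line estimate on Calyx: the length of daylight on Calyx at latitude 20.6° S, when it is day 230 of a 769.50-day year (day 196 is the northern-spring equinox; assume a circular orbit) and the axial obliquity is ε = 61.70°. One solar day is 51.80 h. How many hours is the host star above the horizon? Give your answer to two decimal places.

24.36 h

Solar longitude: λ_s = 360° × (230 − 196)/769.50 = 15.906°.
sin δ = sin 61.70° × sin 15.906° = 0.24131, so δ = +13.964°.
cos H₀ = −tan φ · tan δ = −tan(-20.6°) × tan(+13.964°) = 0.0935, so H₀ = 1.4772 rad = 84.64°.
Daylight = 2H₀/(2π) × 51.80 h = (1.4772/π) × 51.80 = 24.36 h.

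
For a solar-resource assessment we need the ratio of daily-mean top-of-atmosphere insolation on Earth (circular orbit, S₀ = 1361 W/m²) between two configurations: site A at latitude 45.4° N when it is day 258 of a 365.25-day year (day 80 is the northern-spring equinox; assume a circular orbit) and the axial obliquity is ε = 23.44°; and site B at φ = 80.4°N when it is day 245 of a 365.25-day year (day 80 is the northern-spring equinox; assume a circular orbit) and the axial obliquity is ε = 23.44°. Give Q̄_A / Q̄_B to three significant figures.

— Configuration A (φ=+45.4°):
Solar longitude: λ_s = 360° × (258 − 80)/365.25 = 175.441°.
sin δ = sin 23.44° × sin 175.441° = 0.03162, so δ = +1.812°.
cos H₀ = −tan(+45.4°) tan(+1.812°) = -0.0321, H₀ = 1.6029 rad.
Bracket: H₀ sin φ sin δ + cos φ cos δ sin H₀ = 1.6029×0.71203×0.03162 + 0.70215×0.99950×0.99949 = 0.036088 + 0.701441 = 0.737529.
Q̄ = (S₀/π) × [bracket] = (1361/π) × 0.737529 = 319.51 W/m².
— Configuration B (φ=+80.4°):
Solar longitude: λ_s = 360° × (245 − 80)/365.25 = 162.628°.
sin δ = sin 23.44° × sin 162.628° = 0.11877, so δ = +6.821°.
cos H₀ = −tan(+80.4°) tan(+6.821°) = -0.7072, H₀ = 2.3563 rad.
Bracket: H₀ sin φ sin δ + cos φ cos δ sin H₀ = 2.3563×0.98600×0.11877 + 0.16677×0.99292×0.70701 = 0.275940 + 0.117073 = 0.393013.
Q̄ = (S₀/π) × [bracket] = (1361/π) × 0.393013 = 170.26 W/m².
Ratio Q̄_A / Q̄_B = 319.51 / 170.26 = 1.877.

Q̄_A / Q̄_B ≈ 1.88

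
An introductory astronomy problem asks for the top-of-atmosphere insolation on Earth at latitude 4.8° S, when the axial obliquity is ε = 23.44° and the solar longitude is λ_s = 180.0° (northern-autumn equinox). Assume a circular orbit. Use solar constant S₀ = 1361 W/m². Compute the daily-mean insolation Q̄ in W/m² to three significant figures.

Solar declination: sin δ = sin ε · sin λ_s = sin 23.44° × sin 180.0° = 0.00000, so δ = +0.000°.
cos H₀ = −tan(-4.8°) tan(+0.000°) = 0.0000, H₀ = 1.5708 rad.
Bracket: H₀ sin φ sin δ + cos φ cos δ sin H₀ = 1.5708×-0.08368×0.00000 + 0.99649×1.00000×1.00000 = -0.000000 + 0.996490 = 0.996490.
Q̄ = (S₀/π) × [bracket] = (1361/π) × 0.996490 = 431.7 W/m².

Q̄ ≈ 432 W/m²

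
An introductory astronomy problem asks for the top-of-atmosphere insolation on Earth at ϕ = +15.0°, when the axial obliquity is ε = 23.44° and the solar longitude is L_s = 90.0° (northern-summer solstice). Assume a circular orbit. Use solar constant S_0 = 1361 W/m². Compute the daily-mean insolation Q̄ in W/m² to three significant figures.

Solar declination: sin δ = sin ε · sin L_s = sin 23.44° × sin 90.0° = 0.39779, so δ = +23.440°.
cos h₀ = −tan(+15.0°) tan(+23.440°) = -0.1162, h₀ = 1.6872 rad.
Bracket: h₀ sin ϕ sin δ + cos ϕ cos δ sin h₀ = 1.6872×0.25882×0.39779 + 0.96593×0.91748×0.99323 = 0.173707 + 0.880222 = 1.053929.
Q̄ = (S_0/π) × [bracket] = (1361/π) × 1.053929 = 456.6 W/m².

Q̄ ≈ 457 W/m²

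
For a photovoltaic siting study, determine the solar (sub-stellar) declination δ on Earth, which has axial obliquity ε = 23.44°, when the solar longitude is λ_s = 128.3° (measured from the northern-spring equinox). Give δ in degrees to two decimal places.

sin δ = sin ε · sin λ_s = sin 23.44° × sin 128.3° = 0.312175.
δ = arcsin(0.312175) = +18.19°.

δ = +18.19°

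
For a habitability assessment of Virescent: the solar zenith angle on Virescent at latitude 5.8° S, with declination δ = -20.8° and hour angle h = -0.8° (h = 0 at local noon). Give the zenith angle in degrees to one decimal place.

cos θ_z = sin ϕ sin δ + cos ϕ cos δ cos h = 0.035886 + 0.929949 = 0.965835.
θ_z = arccos(0.965835) = 15.0°.

θ_z = 15.0°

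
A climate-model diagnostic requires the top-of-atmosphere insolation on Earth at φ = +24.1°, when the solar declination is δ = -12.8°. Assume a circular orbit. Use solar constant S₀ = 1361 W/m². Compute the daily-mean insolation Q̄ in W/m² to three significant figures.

Q̄ ≈ 326 W/m²

cos H₀ = −tan(+24.1°) tan(-12.800°) = 0.1016, H₀ = 1.4690 rad.
Bracket: H₀ sin φ sin δ + cos φ cos δ sin H₀ = 1.4690×0.40833×-0.22155 + 0.91283×0.97515×0.99482 = -0.132894 + 0.885535 = 0.752641.
Q̄ = (S₀/π) × [bracket] = (1361/π) × 0.752641 = 326.1 W/m².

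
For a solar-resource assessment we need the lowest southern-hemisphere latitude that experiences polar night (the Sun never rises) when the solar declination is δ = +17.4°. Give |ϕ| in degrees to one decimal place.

Polar night requires cos h₀ = −tan ϕ tan δ ≥ 1, i.e. tan ϕ tan δ ≤ −1.
The boundary is |tan ϕ| · |tan δ| = 1, so |ϕ| = 90° − |δ| = 90° − 17.4° = 72.6° in the southern hemisphere.

|ϕ| = 72.6°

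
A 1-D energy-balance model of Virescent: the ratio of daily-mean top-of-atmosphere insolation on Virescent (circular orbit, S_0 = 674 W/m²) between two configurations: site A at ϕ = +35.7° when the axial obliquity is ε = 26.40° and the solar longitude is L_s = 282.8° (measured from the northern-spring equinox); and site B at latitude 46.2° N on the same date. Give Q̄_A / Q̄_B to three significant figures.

— Configuration A (ϕ=+35.7°):
Solar declination: sin δ = sin ε · sin L_s = sin 26.40° × sin 282.8° = -0.43359, so δ = -25.695°.
cos h₀ = −tan(+35.7°) tan(-25.695°) = 0.3458, h₀ = 1.2178 rad.
Bracket: h₀ sin ϕ sin δ + cos ϕ cos δ sin h₀ = 1.2178×0.58354×-0.43359 + 0.81208×0.90111×0.93833 = -0.308124 + 0.686645 = 0.378521.
Q̄ = (S_0/π) × [bracket] = (674/π) × 0.378521 = 81.208 W/m².
— Configuration B (ϕ=+46.2°):
cos h₀ = −tan(+46.2°) tan(-25.695°) = 0.5018, h₀ = 1.0452 rad.
Bracket: h₀ sin ϕ sin δ + cos ϕ cos δ sin h₀ = 1.0452×0.72176×-0.43359 + 0.69214×0.90111×0.86501 = -0.327093 + 0.539502 = 0.212409.
Q̄ = (S_0/π) × [bracket] = (674/π) × 0.212409 = 45.570 W/m².
Ratio Q̄_A / Q̄_B = 81.208 / 45.570 = 1.782.

Q̄_A / Q̄_B ≈ 1.78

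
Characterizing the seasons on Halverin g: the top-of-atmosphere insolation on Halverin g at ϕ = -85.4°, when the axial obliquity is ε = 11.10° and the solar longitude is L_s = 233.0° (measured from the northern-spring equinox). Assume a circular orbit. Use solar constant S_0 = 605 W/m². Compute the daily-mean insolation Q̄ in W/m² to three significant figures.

Solar declination: sin δ = sin ε · sin L_s = sin 11.10° × sin 233.0° = -0.15375, so δ = -8.845°.
cos h₀ = −tan(-85.4°) tan(-8.845°) = -1.9340 ≤ −1 ⇒ polar day, h₀ = π.
Bracket: h₀ sin ϕ sin δ + cos ϕ cos δ sin h₀ = 3.1416×-0.99678×-0.15375 + 0.08020×0.98811×0.00000 = 0.481466 + 0.000000 = 0.481466.
Q̄ = (S_0/π) × [bracket] = (605/π) × 0.481466 = 92.72 W/m².

Q̄ ≈ 92.7 W/m²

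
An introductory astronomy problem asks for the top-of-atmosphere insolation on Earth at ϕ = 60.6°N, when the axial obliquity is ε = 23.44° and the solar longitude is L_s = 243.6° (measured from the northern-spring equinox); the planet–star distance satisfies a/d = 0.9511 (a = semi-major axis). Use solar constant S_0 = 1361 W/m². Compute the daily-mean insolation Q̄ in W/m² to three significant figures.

Q̄ ≈ 31.7 W/m²

Solar declination: sin δ = sin ε · sin L_s = sin 23.44° × sin 243.6° = -0.35630, so δ = -20.873°.
cos h₀ = −tan(+60.6°) tan(-20.873°) = 0.6768, h₀ = 0.8275 rad.
Bracket: h₀ sin ϕ sin δ + cos ϕ cos δ sin h₀ = 0.8275×0.87121×-0.35630 + 0.49090×0.93437×0.73621 = -0.256866 + 0.337686 = 0.080820.
Inverse-square distance factor (a/d)² = 0.9511² = 0.904591.
Q̄ = (S_0/π) × 0.904591 × [bracket] = (1361/π) × 0.904591 × 0.080820 = 31.67 W/m².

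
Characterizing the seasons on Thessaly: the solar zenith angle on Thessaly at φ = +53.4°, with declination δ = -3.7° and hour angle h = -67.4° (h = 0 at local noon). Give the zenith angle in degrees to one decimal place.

θ_z = 79.8°

cos θ_z = sin φ sin δ + cos φ cos δ cos h = -0.051808 + 0.228649 = 0.176841.
θ_z = arccos(0.176841) = 79.8°.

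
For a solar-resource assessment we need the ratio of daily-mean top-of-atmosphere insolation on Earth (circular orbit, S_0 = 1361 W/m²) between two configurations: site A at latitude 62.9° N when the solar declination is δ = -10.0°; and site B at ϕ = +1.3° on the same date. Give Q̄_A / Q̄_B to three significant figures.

Q̄_A / Q̄_B ≈ 0.238

— Configuration A (ϕ=+62.9°):
cos h₀ = −tan(+62.9°) tan(-10.000°) = 0.3446, h₀ = 1.2190 rad.
Bracket: h₀ sin ϕ sin δ + cos ϕ cos δ sin h₀ = 1.2190×0.89021×-0.17365 + 0.45554×0.98481×0.93876 = -0.188439 + 0.421147 = 0.232708.
Q̄ = (S_0/π) × [bracket] = (1361/π) × 0.232708 = 100.81 W/m².
— Configuration B (ϕ=+1.3°):
cos h₀ = −tan(+1.3°) tan(-10.000°) = 0.0040, h₀ = 1.5668 rad.
Bracket: h₀ sin ϕ sin δ + cos ϕ cos δ sin h₀ = 1.5668×0.02269×-0.17365 + 0.99974×0.98481×0.99999 = -0.006173 + 0.984544 = 0.978371.
Q̄ = (S_0/π) × [bracket] = (1361/π) × 0.978371 = 423.85 W/m².
Ratio Q̄_A / Q̄_B = 100.81 / 423.85 = 0.2378.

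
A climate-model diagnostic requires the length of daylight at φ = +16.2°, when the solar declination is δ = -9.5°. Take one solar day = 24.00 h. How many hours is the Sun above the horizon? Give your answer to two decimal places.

cos H₀ = −tan φ · tan δ = −tan(+16.2°) × tan(-9.500°) = 0.0486, so H₀ = 1.5222 rad = 87.21°.
Daylight = 2H₀/(2π) × 24.00 h = (1.5222/π) × 24.00 = 11.63 h.

11.63 h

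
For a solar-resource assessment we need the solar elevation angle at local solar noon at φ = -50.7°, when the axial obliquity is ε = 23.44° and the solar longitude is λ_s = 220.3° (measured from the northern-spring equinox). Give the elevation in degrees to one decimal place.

Solar declination: sin δ = sin ε · sin λ_s = sin 23.44° × sin 220.3° = -0.25729, so δ = -14.909°.
At local noon the hour angle is zero, so the zenith angle equals |φ − δ| = |-50.7° − (-14.909°)| = 35.791°.
Elevation = 90° − 35.791° = 54.2°.

54.2°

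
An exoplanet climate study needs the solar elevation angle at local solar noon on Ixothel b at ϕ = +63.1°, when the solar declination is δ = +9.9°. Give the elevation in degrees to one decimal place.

At local noon the hour angle is zero, so the zenith angle equals |ϕ − δ| = |+63.1° − (+9.900°)| = 53.200°.
Elevation = 90° − 53.200° = 36.8°.

36.8°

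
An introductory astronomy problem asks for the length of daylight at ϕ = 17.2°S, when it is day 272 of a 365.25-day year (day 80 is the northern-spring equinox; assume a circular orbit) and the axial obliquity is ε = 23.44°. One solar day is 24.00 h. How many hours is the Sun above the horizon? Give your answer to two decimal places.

12.15 h

Solar longitude: L_s = 360° × (272 − 80)/365.25 = 189.240°.
sin δ = sin 23.44° × sin 189.240° = -0.06387, so δ = -3.662°.
cos h₀ = −tan ϕ · tan δ = −tan(-17.2°) × tan(-3.662°) = -0.0198, so h₀ = 1.5906 rad = 91.14°.
Daylight = 2h₀/(2π) × 24.00 h = (1.5906/π) × 24.00 = 12.15 h.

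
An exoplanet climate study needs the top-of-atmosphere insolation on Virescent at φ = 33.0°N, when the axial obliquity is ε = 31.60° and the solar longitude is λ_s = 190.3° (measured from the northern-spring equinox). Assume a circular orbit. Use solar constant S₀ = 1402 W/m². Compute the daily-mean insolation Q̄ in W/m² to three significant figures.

Solar declination: sin δ = sin ε · sin λ_s = sin 31.60° × sin 190.3° = -0.09369, so δ = -5.376°.
cos H₀ = −tan(+33.0°) tan(-5.376°) = 0.0611, H₀ = 1.5096 rad.
Bracket: H₀ sin φ sin δ + cos φ cos δ sin H₀ = 1.5096×0.54464×-0.09369 + 0.83867×0.99560×0.99813 = -0.077031 + 0.833418 = 0.756387.
Q̄ = (S₀/π) × [bracket] = (1402/π) × 0.756387 = 337.6 W/m².

Q̄ ≈ 338 W/m²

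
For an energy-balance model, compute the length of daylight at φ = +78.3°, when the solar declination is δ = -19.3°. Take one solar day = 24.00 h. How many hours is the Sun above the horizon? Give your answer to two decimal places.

0.00 h

cos H₀ = −tan φ · tan δ = 1.6910 ≥ 1, so the Sun never rises (polar night) and H₀ = 0.
Daylight = 2H₀/(2π) × 24.00 h = (0.0000/π) × 24.00 = 0.00 h.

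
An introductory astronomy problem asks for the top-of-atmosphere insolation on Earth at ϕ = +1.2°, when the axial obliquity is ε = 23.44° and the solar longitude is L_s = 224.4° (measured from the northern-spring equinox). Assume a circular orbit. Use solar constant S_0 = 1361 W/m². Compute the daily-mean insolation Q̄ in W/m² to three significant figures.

Q̄ ≈ 412 W/m²

Solar declination: sin δ = sin ε · sin L_s = sin 23.44° × sin 224.4° = -0.27832, so δ = -16.160°.
cos h₀ = −tan(+1.2°) tan(-16.160°) = 0.0061, h₀ = 1.5647 rad.
Bracket: h₀ sin ϕ sin δ + cos ϕ cos δ sin h₀ = 1.5647×0.02094×-0.27832 + 0.99978×0.96049×0.99998 = -0.009119 + 0.960259 = 0.951140.
Q̄ = (S_0/π) × [bracket] = (1361/π) × 0.951140 = 412.1 W/m².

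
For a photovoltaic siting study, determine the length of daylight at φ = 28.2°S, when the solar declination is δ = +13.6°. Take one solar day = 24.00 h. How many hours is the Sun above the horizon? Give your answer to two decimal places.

cos H₀ = −tan φ · tan δ = −tan(-28.2°) × tan(+13.600°) = 0.1297, so H₀ = 1.4407 rad = 82.55°.
Daylight = 2H₀/(2π) × 24.00 h = (1.4407/π) × 24.00 = 11.01 h.

11.01 h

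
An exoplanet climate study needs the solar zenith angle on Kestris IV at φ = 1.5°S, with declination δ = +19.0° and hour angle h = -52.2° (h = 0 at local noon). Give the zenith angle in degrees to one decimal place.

cos θ_z = sin φ sin δ + cos φ cos δ cos h = -0.008522 + 0.579316 = 0.570794.
θ_z = arccos(0.570794) = 55.2°.

θ_z = 55.2°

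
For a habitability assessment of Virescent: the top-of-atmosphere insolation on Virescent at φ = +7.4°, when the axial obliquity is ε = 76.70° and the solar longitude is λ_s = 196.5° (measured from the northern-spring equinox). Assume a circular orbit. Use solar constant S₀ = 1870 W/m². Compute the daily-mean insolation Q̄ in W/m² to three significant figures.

Solar declination: sin δ = sin ε · sin λ_s = sin 76.70° × sin 196.5° = -0.27640, so δ = -16.045°.
cos H₀ = −tan(+7.4°) tan(-16.045°) = 0.0374, H₀ = 1.5334 rad.
Bracket: H₀ sin φ sin δ + cos φ cos δ sin H₀ = 1.5334×0.12880×-0.27640 + 0.99167×0.96104×0.99930 = -0.054590 + 0.952367 = 0.897777.
Q̄ = (S₀/π) × [bracket] = (1870/π) × 0.897777 = 534.4 W/m².

Q̄ ≈ 534 W/m²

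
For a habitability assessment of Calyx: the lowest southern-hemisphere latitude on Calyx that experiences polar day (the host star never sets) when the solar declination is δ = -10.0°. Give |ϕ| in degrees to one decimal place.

|ϕ| = 80.0°

Polar day requires cos h₀ = −tan ϕ tan δ ≤ −1, i.e. tan ϕ tan δ ≥ 1.
The boundary is |tan ϕ| · |tan δ| = 1, so |ϕ| = 90° − |δ| = 90° − 10.0° = 80.0° in the southern hemisphere.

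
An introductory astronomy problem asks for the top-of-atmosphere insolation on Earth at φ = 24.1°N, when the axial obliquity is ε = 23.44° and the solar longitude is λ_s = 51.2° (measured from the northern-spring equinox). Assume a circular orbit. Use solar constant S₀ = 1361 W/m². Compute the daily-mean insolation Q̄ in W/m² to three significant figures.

Solar declination: sin δ = sin ε · sin λ_s = sin 23.44° × sin 51.2° = 0.31001, so δ = +18.060°.
cos H₀ = −tan(+24.1°) tan(+18.060°) = -0.1459, H₀ = 1.7172 rad.
Bracket: H₀ sin φ sin δ + cos φ cos δ sin H₀ = 1.7172×0.40833×0.31001 + 0.91283×0.95073×0.98931 = 0.217374 + 0.858577 = 1.075951.
Q̄ = (S₀/π) × [bracket] = (1361/π) × 1.075951 = 466.1 W/m².

Q̄ ≈ 466 W/m²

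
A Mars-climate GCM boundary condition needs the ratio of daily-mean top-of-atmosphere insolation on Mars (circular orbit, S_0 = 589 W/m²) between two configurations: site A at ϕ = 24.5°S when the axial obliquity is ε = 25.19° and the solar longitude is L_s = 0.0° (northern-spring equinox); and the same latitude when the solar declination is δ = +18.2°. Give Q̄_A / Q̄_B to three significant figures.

— Configuration A (ϕ=-24.5°):
Solar declination: sin δ = sin ε · sin L_s = sin 25.19° × sin 0.0° = 0.00000, so δ = +0.000°.
cos h₀ = −tan(-24.5°) tan(+0.000°) = 0.0000, h₀ = 1.5708 rad.
Bracket: h₀ sin ϕ sin δ + cos ϕ cos δ sin h₀ = 1.5708×-0.41469×0.00000 + 0.90996×1.00000×1.00000 = -0.000000 + 0.909960 = 0.909960.
Q̄ = (S_0/π) × [bracket] = (589/π) × 0.909960 = 170.60 W/m².
— Configuration B (ϕ=-24.5°):
cos h₀ = −tan(-24.5°) tan(+18.200°) = 0.1498, h₀ = 1.4204 rad.
Bracket: h₀ sin ϕ sin δ + cos ϕ cos δ sin h₀ = 1.4204×-0.41469×0.31233 + 0.90996×0.94997×0.98871 = -0.183970 + 0.854675 = 0.670705.
Q̄ = (S_0/π) × [bracket] = (589/π) × 0.670705 = 125.75 W/m².
Ratio Q̄_A / Q̄_B = 170.60 / 125.75 = 1.357.

Q̄_A / Q̄_B ≈ 1.36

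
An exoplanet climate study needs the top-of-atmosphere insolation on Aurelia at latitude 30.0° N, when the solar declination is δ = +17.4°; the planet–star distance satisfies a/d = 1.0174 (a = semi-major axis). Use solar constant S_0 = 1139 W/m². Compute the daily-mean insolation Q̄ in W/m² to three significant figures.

Q̄ ≈ 403 W/m²

cos h₀ = −tan(+30.0°) tan(+17.400°) = -0.1809, h₀ = 1.7527 rad.
Bracket: h₀ sin ϕ sin δ + cos ϕ cos δ sin h₀ = 1.7527×0.50000×0.29904 + 0.86603×0.95424×0.98350 = 0.262064 + 0.812765 = 1.074829.
Inverse-square distance factor (a/d)² = 1.0174² = 1.035103.
Q̄ = (S_0/π) × 1.035103 × [bracket] = (1139/π) × 1.035103 × 1.074829 = 403.4 W/m².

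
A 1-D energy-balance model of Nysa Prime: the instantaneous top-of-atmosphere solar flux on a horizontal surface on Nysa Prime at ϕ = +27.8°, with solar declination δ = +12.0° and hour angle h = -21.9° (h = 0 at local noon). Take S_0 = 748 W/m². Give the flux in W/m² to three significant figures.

673 W/m²

cos θ_z = sin ϕ sin δ + cos ϕ cos δ cos h = 0.096967 + 0.802811 = 0.899778.
Flux = S_0 · cos θ_z = 748 × 0.899778 = 673.0 W/m².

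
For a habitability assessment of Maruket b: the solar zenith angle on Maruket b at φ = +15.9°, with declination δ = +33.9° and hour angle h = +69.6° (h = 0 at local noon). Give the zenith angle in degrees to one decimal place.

cos θ_z = sin φ sin δ + cos φ cos δ cos h = 0.152799 + 0.278250 = 0.431049.
θ_z = arccos(0.431049) = 64.5°.

θ_z = 64.5°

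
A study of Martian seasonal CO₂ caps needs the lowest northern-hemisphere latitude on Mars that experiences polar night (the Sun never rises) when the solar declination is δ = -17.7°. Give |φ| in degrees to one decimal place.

|φ| = 72.3°

Polar night requires cos H₀ = −tan φ tan δ ≥ 1, i.e. tan φ tan δ ≤ −1.
The boundary is |tan φ| · |tan δ| = 1, so |φ| = 90° − |δ| = 90° − 17.7° = 72.3° in the northern hemisphere.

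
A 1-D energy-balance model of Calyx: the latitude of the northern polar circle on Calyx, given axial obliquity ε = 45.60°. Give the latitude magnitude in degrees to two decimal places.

44.40°

The polar circle is the lowest latitude that experiences at least one full rotation of continuous daylight at the northern-summer solstice; it lies at |φ| = 90° − ε = 90° − 45.60° = 44.40°.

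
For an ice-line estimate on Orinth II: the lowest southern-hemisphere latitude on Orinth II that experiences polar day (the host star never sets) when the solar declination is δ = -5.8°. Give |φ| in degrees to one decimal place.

Polar day requires cos H₀ = −tan φ tan δ ≤ −1, i.e. tan φ tan δ ≥ 1.
The boundary is |tan φ| · |tan δ| = 1, so |φ| = 90° − |δ| = 90° − 5.8° = 84.2° in the southern hemisphere.

|φ| = 84.2°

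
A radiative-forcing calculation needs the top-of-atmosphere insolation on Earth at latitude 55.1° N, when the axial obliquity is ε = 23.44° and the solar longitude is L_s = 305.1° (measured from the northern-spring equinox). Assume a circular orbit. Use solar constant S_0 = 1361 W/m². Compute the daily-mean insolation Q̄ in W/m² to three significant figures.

Q̄ ≈ 81.9 W/m²

Solar declination: sin δ = sin ε · sin L_s = sin 23.44° × sin 305.1° = -0.32545, so δ = -18.993°.
cos h₀ = −tan(+55.1°) tan(-18.993°) = 0.4934, h₀ = 1.0548 rad.
Bracket: h₀ sin ϕ sin δ + cos ϕ cos δ sin h₀ = 1.0548×0.82015×-0.32545 + 0.57215×0.94556×0.86981 = -0.281545 + 0.470569 = 0.189024.
Q̄ = (S_0/π) × [bracket] = (1361/π) × 0.189024 = 81.89 W/m².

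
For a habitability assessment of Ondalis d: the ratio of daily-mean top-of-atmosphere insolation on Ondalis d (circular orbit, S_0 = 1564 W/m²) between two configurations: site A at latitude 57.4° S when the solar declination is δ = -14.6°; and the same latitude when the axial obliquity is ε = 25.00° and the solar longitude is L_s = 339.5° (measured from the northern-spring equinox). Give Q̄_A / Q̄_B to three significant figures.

— Configuration A (ϕ=-57.4°):
cos h₀ = −tan(-57.4°) tan(-14.600°) = -0.4073, h₀ = 1.9903 rad.
Bracket: h₀ sin ϕ sin δ + cos ϕ cos δ sin h₀ = 1.9903×-0.84245×-0.25207 + 0.53877×0.96771×0.91329 = 0.422653 + 0.476165 = 0.898818.
Q̄ = (S_0/π) × [bracket] = (1564/π) × 0.898818 = 447.46 W/m².
— Configuration B (ϕ=-57.4°):
Solar declination: sin δ = sin ε · sin L_s = sin 25.00° × sin 339.5° = -0.14800, so δ = -8.511°.
cos h₀ = −tan(-57.4°) tan(-8.511°) = -0.2340, h₀ = 1.8070 rad.
Bracket: h₀ sin ϕ sin δ + cos ϕ cos δ sin h₀ = 1.8070×-0.84245×-0.14800 + 0.53877×0.98899×0.97224 = 0.225301 + 0.518047 = 0.743348.
Q̄ = (S_0/π) × [bracket] = (1564/π) × 0.743348 = 370.07 W/m².
Ratio Q̄_A / Q̄_B = 447.46 / 370.07 = 1.209.

Q̄_A / Q̄_B ≈ 1.21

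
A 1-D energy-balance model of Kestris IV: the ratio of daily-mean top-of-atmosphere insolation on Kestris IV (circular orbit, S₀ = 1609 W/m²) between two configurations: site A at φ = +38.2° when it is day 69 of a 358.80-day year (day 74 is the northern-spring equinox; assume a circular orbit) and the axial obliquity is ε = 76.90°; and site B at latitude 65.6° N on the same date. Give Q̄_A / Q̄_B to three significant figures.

Q̄_A / Q̄_B ≈ 2.36

— Configuration A (φ=+38.2°):
Solar longitude: λ_s = 360° × (69 − 74)/358.80 = -5.017°, i.e. -5.017° + 360° = 354.983°.
sin δ = sin 76.90° × sin 354.983° = -0.08517, so δ = -4.886°.
cos H₀ = −tan(+38.2°) tan(-4.886°) = 0.0673, H₀ = 1.5035 rad.
Bracket: H₀ sin φ sin δ + cos φ cos δ sin H₀ = 1.5035×0.61841×-0.08517 + 0.78586×0.99637×0.99773 = -0.079189 + 0.781230 = 0.702041.
Q̄ = (S₀/π) × [bracket] = (1609/π) × 0.702041 = 359.56 W/m².
— Configuration B (φ=+65.6°):
cos H₀ = −tan(+65.6°) tan(-4.886°) = 0.1884, H₀ = 1.3812 rad.
Bracket: H₀ sin φ sin δ + cos φ cos δ sin H₀ = 1.3812×0.91068×-0.08517 + 0.41310×0.99637×0.98208 = -0.107129 + 0.404225 = 0.297096.
Q̄ = (S₀/π) × [bracket] = (1609/π) × 0.297096 = 152.16 W/m².
Ratio Q̄_A / Q̄_B = 359.56 / 152.16 = 2.363.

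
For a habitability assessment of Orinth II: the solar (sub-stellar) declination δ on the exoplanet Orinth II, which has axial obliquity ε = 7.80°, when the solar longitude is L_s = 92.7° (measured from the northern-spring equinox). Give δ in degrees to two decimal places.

δ = +7.79°

sin δ = sin ε · sin L_s = sin 7.80° × sin 92.7° = 0.135565.
δ = arcsin(0.135565) = +7.79°.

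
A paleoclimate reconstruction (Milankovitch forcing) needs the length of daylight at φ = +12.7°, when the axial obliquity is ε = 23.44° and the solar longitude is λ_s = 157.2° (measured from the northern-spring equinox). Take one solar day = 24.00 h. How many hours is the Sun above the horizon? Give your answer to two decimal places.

Solar declination: sin δ = sin ε · sin λ_s = sin 23.44° × sin 157.2° = 0.15415, so δ = +8.867°.
cos H₀ = −tan φ · tan δ = −tan(+12.7°) × tan(+8.867°) = -0.0352, so H₀ = 1.6060 rad = 92.01°.
Daylight = 2H₀/(2π) × 24.00 h = (1.6060/π) × 24.00 = 12.27 h.

12.27 h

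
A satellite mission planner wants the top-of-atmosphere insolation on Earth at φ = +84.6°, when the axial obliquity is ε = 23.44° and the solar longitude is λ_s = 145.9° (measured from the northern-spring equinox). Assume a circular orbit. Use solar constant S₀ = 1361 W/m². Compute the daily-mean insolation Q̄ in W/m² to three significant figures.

Solar declination: sin δ = sin ε · sin λ_s = sin 23.44° × sin 145.9° = 0.22302, so δ = +12.886°.
cos H₀ = −tan(+84.6°) tan(+12.886°) = -2.4202 ≤ −1 ⇒ polar day, H₀ = π.
Bracket: H₀ sin φ sin δ + cos φ cos δ sin H₀ = 3.1416×0.99556×0.22302 + 0.09411×0.97481×0.00000 = 0.697529 + 0.000000 = 0.697529.
Q̄ = (S₀/π) × [bracket] = (1361/π) × 0.697529 = 302.2 W/m².

Q̄ ≈ 302 W/m²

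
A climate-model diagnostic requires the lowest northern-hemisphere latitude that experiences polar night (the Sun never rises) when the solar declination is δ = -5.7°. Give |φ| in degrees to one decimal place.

|φ| = 84.3°

Polar night requires cos H₀ = −tan φ tan δ ≥ 1, i.e. tan φ tan δ ≤ −1.
The boundary is |tan φ| · |tan δ| = 1, so |φ| = 90° − |δ| = 90° − 5.7° = 84.3° in the northern hemisphere.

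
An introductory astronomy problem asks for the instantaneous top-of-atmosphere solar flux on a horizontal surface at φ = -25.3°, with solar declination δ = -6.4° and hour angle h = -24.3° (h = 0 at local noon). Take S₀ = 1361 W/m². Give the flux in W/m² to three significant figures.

cos θ_z = sin φ sin δ + cos φ cos δ cos h = 0.047637 + 0.818849 = 0.866486.
Flux = S₀ · cos θ_z = 1361 × 0.866486 = 1179 W/m².

1.18e+03 W/m²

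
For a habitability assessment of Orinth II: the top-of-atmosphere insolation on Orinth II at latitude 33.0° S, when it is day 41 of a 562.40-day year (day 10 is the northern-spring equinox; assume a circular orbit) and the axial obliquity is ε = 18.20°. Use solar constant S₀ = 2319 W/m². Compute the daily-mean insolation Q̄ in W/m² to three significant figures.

Solar longitude: λ_s = 360° × (41 − 10)/562.40 = 19.844°.
sin δ = sin 18.20° × sin 19.844° = 0.10602, so δ = +6.086°.
cos H₀ = −tan(-33.0°) tan(+6.086°) = 0.0692, H₀ = 1.5015 rad.
Bracket: H₀ sin φ sin δ + cos φ cos δ sin H₀ = 1.5015×-0.54464×0.10602 + 0.83867×0.99436×0.99760 = -0.086701 + 0.831938 = 0.745237.
Q̄ = (S₀/π) × [bracket] = (2319/π) × 0.745237 = 550.1 W/m².

Q̄ ≈ 550 W/m²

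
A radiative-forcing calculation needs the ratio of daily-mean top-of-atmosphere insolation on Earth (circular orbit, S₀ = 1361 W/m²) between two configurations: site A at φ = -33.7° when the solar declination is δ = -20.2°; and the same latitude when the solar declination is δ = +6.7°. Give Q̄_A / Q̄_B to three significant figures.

— Configuration A (φ=-33.7°):
cos H₀ = −tan(-33.7°) tan(-20.200°) = -0.2454, H₀ = 1.8187 rad.
Bracket: H₀ sin φ sin δ + cos φ cos δ sin H₀ = 1.8187×-0.55484×-0.34530 + 0.83195×0.93849×0.96943 = 0.348438 + 0.756908 = 1.105346.
Q̄ = (S₀/π) × [bracket] = (1361/π) × 1.105346 = 478.86 W/m².
— Configuration B (φ=-33.7°):
cos H₀ = −tan(-33.7°) tan(+6.700°) = 0.0783, H₀ = 1.4924 rad.
Bracket: H₀ sin φ sin δ + cos φ cos δ sin H₀ = 1.4924×-0.55484×0.11667 + 0.83195×0.99317×0.99693 = -0.096608 + 0.823731 = 0.727123.
Q̄ = (S₀/π) × [bracket] = (1361/π) × 0.727123 = 315.00 W/m².
Ratio Q̄_A / Q̄_B = 478.86 / 315.00 = 1.520.

Q̄_A / Q̄_B ≈ 1.52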